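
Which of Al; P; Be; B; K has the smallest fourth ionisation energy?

IE_4 is the cost of taking one more electron from the +3 cation: Al³⁺ is the bare [Ne] core; P³⁺ still has 2 valence electrons; Be³⁺ is already 1 electron into the core; B³⁺ is the bare [He] core; K³⁺ is already 2 electrons into the core.
Core electrons are held far more tightly than valence electrons, so K, Al, Be and B top the IE_4 order.
The numbers (kJ/mol): Al 11577, P 4964, Be 21007, B 25026, K 5877.
So the fourth ionization energies run P < K < Al < Be < B.

P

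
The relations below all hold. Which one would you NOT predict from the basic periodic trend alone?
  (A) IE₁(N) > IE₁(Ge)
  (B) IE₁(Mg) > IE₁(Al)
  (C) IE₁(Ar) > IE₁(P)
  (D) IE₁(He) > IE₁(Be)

(B)

The general trend: IE₁ increases across a period and decreases down a group.
(A) N (period 2, group 15) vs Ge (period 4, group 14): the stated order agrees with the simple trend.
(B) Mg (period 3, group 2) vs Al (period 3, group 13): the stated order contradicts the simple trend.
(C) Ar (period 3, group 18) vs P (period 3, group 15): the stated order agrees with the simple trend.
(D) He (period 1, group 18) vs Be (period 2, group 2): the stated order agrees with the simple trend.
The exception is (B): Al's single 3p electron is easier to remove than one from Mg's filled 3s².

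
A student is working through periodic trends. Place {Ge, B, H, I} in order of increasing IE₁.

Ge < B < I < H

H is in period 1, group 1; B is in period 2, group 13; Ge is in period 4, group 14; I is in period 5, group 17.
Removing the outermost electron gets harder across a period and easier down a group.
These span different periods and groups, so the two trends combine.
B > Ge: the two effects oppose for this pair; the down-group effect wins (801 vs 762 kJ/mol).
I > B: the two effects oppose for this pair; the across-period effect wins (1008 vs 801 kJ/mol).
H > I: the two effects oppose for this pair; the down-group effect wins (1312 vs 1008 kJ/mol).
Tabulated first ionization energy (kJ/mol): H 1312, B 801, Ge 762, I 1008.
So from lowest to highest: Ge < B < I < H.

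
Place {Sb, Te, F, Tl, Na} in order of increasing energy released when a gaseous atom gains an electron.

Tl < Na < Sb < Te < F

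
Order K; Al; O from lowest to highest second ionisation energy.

Al, K, O

After 1 electron has been removed, what remains? K⁺ is the bare [Ar] core; Al⁺ still has 2 valence electrons; O⁺ still has 5 valence electrons.
Usually core removal costs more than valence removal, but here the competition is close: a tightly held n=2 valence electron can cost more to remove than an n=3 core electron, so the actual values have to decide it.
Valence configurations: Al⁺ [Ne]3s², O⁺ [He]2s²2p³.
The numbers (kJ/mol): K 3052, Al 1817, O 3388.
Putting it together, IE_2: Al < K < O.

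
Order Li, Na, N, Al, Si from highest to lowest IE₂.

Li > Na > N > Al > Si

IE_2 is the cost of taking one more electron from the +1 cation: Li⁺ is the bare [He] core; Na⁺ is the bare [Ne] core; N⁺ still has 4 valence electrons; Al⁺ still has 2 valence electrons; Si⁺ still has 3 valence electrons.
Core electrons are held far more tightly than valence electrons, so Na and Li top the IE_2 order.
Valence configurations: N⁺ [He]2s²2p², Al⁺ [Ne]3s², Si⁺ [Ne]3s²3p¹.
Si⁺ loses a lone 3p electron whereas Al⁺ must break into a filled 3s² pair, so IE_2(Al) > IE_2(Si) even though Si has the higher nuclear charge.
Approximate IE_2 values (kJ/mol): Li 7298, Na 4562, N 2856, Al 1817, Si 1577.
So the second ionization energies run Si < Al < N < Na < Li.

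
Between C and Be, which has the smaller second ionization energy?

Be

Consider each +1 ion: C⁺ still has 3 valence electrons; Be⁺ still has 1 valence electron.
All are still removing valence electrons, so compare the +1 ions as you would atoms: IE_2 generally rises across a period (higher Z_eff) and falls down a group (larger shell), subject to the usual subshell exceptions.
Valence configurations: C⁺ [He]2s²2p¹, Be⁺ [He]2s¹.
Tabulated IE_2 (kJ/mol): C 2353, Be 1757.
Hence IE_2: Be < C.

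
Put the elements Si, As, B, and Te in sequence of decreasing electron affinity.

Te > Si > As > B

Electron affinity generally becomes more exothermic across a period toward the halogens and less exothermic down a group.
These sit on a diagonal, where the across-period and down-group effects partly cancel.
As > B: the two effects oppose for this pair; the across-period effect wins (78 vs 27 kJ/mol).
Si > As: period and group pull opposite ways; the down-group shift dominates (134 vs 78 kJ/mol).
Te > Si: period and group pull opposite ways; the across-period shift dominates (190 vs 134 kJ/mol).
Tabulated electron affinity (kJ/mol): B 27, Si 134, As 78, Te 190.
So from highest to lowest: Te > Si > As > B.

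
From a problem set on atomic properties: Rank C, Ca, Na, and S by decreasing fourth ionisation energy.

The fourth ionization energy removes an electron from the +3 ion. For each element: C³⁺ still has 1 valence electron; Ca³⁺ is already 1 electron into the core; Na³⁺ is already 2 electrons into the core; S³⁺ still has 3 valence electrons.
Core electrons are held far more tightly than valence electrons, so Ca and Na top the IE_4 order.
Valence configurations: C³⁺ [He]2s¹, S³⁺ [Ne]3s²3p¹.
The numbers (kJ/mol): C 6223, Ca 6491, Na 9543, S 4556.
Putting it together, IE_4: S < C < Ca < Na.

Na, Ca, C, S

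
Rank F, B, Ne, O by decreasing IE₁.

Ne > F > O > B

Across a period the outer electron is held more tightly (higher IE₁); down a group it sits in a higher shell, more shielded, and comes off more easily.
All lie in period 2, so first ionization energy increases left to right.
So from highest to lowest: Ne > F > O > B.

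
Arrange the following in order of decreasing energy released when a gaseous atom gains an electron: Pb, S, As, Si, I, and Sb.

Si is in period 3, group 14; S is in period 3, group 16; As is in period 4, group 15; Sb is in period 5, group 15; I is in period 5, group 17; Pb is in period 6, group 14.
Atoms with high Z_eff and room in the valence shell (especially the halogens) have the most exothermic electron affinities.
These span different periods and groups, so the two trends combine.
As > Pb: both effects reinforce here, so As is clearly the higher of the two.
Sb > As: this pair runs against the simple trend — see the exception note.
Si > Sb: period and group pull opposite ways; the down-group shift dominates (134 vs 103 kJ/mol).
S > Si: S lies to the right of Si in period 3, so the across-period effect alone puts S higher.
I > S: the two effects oppose for this pair; the across-period effect wins (295 vs 200 kJ/mol).
Note the exception: Sb has a higher electron affinity than As, contrary to the simple trend — both are half-filled np³, but the pairing/repulsion penalty for the added electron shrinks as the p orbitals become larger and more diffuse down the group, and for Sb that outweighs the weaker nuclear attraction.
For reference (kJ/mol): Si 134, S 200, As 78, Sb 103, I 295, Pb 35.
So from highest to lowest: I > S > Si > Sb > As > Pb.

I > S > Si > Sb > As > Pb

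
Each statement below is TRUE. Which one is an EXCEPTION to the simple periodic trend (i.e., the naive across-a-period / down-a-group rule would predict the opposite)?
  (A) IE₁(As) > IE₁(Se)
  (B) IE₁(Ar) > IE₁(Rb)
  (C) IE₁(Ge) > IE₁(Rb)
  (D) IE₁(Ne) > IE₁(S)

(A)

The general trend: IE₁ increases across a period and decreases down a group.
(A) As (period 4, group 15) vs Se (period 4, group 16): the stated order contradicts the simple trend.
(B) Ar (period 3, group 18) vs Rb (period 5, group 1): the stated order agrees with the simple trend.
(C) Ge (period 4, group 14) vs Rb (period 5, group 1): the stated order agrees with the simple trend.
(D) Ne (period 2, group 18) vs S (period 3, group 16): the stated order agrees with the simple trend.
The exception is (A): Se (4p⁴) ionizes more easily than half-filled As (4p³).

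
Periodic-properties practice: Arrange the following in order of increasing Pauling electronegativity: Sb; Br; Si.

Si is in period 3, group 14; Br is in period 4, group 17; Sb is in period 5, group 15.
EN rises left→right (higher Z_eff, smaller atoms) and falls top→bottom (larger, more shielded atoms).
These span different periods and groups, so the two trends combine.
Sb > Si: the two effects oppose for this pair; the across-period effect wins (2.05 vs 1.90).
Br > Sb: both effects reinforce here, so Br is clearly the higher of the two.
Tabulated electronegativity (Pauling): Si 1.90, Br 2.96, Sb 2.05.
So from lowest to highest: Si < Sb < Br.

Si, Sb, Br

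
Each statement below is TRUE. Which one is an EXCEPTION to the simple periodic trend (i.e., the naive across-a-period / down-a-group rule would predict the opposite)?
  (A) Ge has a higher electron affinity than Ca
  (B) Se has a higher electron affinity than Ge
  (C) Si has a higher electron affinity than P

(C)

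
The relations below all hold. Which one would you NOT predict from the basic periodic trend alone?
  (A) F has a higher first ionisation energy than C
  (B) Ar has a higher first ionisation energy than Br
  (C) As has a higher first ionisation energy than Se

The general trend: first ionisation energy increases across a period and decreases down a group.
(A) F (period 2, group 17) vs C (period 2, group 14): the stated order agrees with the simple trend.
(B) Ar (period 3, group 18) vs Br (period 4, group 17): the stated order agrees with the simple trend.
(C) As (period 4, group 15) vs Se (period 4, group 16): the stated order contradicts the simple trend.
The exception is (C): Se (4p⁴) ionizes more easily than half-filled As (4p³).

(C)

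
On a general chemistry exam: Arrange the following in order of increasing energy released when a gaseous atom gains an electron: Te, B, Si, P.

B < P < Si < Te

B is in period 2, group 13; Si is in period 3, group 14; P is in period 3, group 15; Te is in period 5, group 16.
Electron affinity generally becomes more exothermic across a period toward the halogens and less exothermic down a group.
These span different periods and groups, so the two trends combine.
P > B: the two effects oppose for this pair; the across-period effect wins (72 vs 27 kJ/mol).
Si > P: this pair runs against the simple trend — see the exception note.
Te > Si: the two effects oppose for this pair; the across-period effect wins (190 vs 134 kJ/mol).
Note the exception: Si has a higher electron affinity than P, contrary to the simple trend — adding an electron to P's half-filled 3p³ is unfavourable, so Si (3p²) has the more exothermic EA.
Tabulated electron affinity (kJ/mol): B 27, Si 134, P 72, Te 190.
So from lowest to highest: B < P < Si < Te.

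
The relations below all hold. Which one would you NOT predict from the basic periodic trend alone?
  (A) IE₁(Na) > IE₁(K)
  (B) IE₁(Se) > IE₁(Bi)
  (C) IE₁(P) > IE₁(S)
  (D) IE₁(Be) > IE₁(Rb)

(C)

The general trend: IE₁ increases across a period and decreases down a group.
(A) Na (period 3, group 1) vs K (period 4, group 1): the stated order agrees with the simple trend.
(B) Se (period 4, group 16) vs Bi (period 6, group 15): the stated order agrees with the simple trend.
(C) P (period 3, group 15) vs S (period 3, group 16): the stated order contradicts the simple trend.
(D) Be (period 2, group 2) vs Rb (period 5, group 1): the stated order agrees with the simple trend.
The exception is (C): S (3p⁴) ionizes more easily than half-filled P (3p³) because the paired 3p electron in S is pushed out by e⁻–e⁻ repulsion.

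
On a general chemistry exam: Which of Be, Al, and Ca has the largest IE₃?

IE_3 is the cost of taking one more electron from the +2 cation: Be²⁺ is the bare [He] core; Al²⁺ still has 1 valence electron; Ca²⁺ is the bare [Ar] core.
Breaking into a closed-shell core is much more expensive than removing a leftover valence electron — Ca and Be have the largest IE_3 here.
The numbers (kJ/mol): Be 14849, Al 2745, Ca 4912.
Overall IE_3 order: Al < Ca < Be.

Be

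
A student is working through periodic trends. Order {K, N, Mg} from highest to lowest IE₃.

Mg > N > K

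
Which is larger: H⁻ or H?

H⁻

Forming H⁻ adds 1 electron to H. More electron–electron repulsion in the same shell, with unchanged nuclear charge, lets the cloud expand.
An anion is larger than its parent atom: H⁻ > H.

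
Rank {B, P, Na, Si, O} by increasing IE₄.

Si, P, O, Na, B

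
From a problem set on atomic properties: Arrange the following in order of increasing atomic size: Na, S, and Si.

Na is in period 3, group 1; Si is in period 3, group 14; S is in period 3, group 16.
Atomic radius shrinks across a period as nuclear charge pulls the same shell inward, and grows down a group as new shells are added.
All lie in period 3, so atomic radius increases right to left.
So from smallest to largest: S < Si < Na.

S < Si < Na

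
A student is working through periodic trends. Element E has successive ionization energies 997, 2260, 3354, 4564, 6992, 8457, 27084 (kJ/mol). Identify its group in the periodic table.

Group 16

Look for the largest jump between consecutive ionization energies: IE7/IE6 ≈ 3.2, far larger than any earlier ratio.
That jump marks the point where a core electron is being removed. So the atom has 6 valence electrons.
A main-group element with 6 valence electrons is in group 16.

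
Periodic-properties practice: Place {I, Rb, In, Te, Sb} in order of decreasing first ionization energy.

I > Te > Sb > In > Rb

Rb is in period 5, group 1; In is in period 5, group 13; Sb is in period 5, group 15; Te is in period 5, group 16; I is in period 5, group 17.
IE₁ increases left→right with effective nuclear charge and decreases top→bottom as the valence shell moves farther out.
All lie in period 5, so first ionization energy increases left to right.
So from highest to lowest: I > Te > Sb > In > Rb.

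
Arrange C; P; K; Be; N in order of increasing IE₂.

Consider each +1 ion: C⁺ still has 3 valence electrons; P⁺ still has 4 valence electrons; K⁺ is the bare [Ar] core; Be⁺ still has 1 valence electron; N⁺ still has 4 valence electrons.
Breaking into a closed-shell core is much more expensive than removing a leftover valence electron — K has the largest IE_2 here.
Valence configurations: C⁺ [He]2s²2p¹, P⁺ [Ne]3s²3p², Be⁺ [He]2s¹, N⁺ [He]2s²2p².
The numbers (kJ/mol): C 2353, P 1907, K 3052, Be 1757, N 2856.
So the second ionization energies run Be < P < C < N < K.

Be < P < C < N < K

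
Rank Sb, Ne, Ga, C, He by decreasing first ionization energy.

IE₁ increases left→right with effective nuclear charge and decreases top→bottom as the valence shell moves farther out.
Here both period and group differ, so the two effects have to be weighed against each other.
Sb > Ga: period and group pull opposite ways; the across-period shift dominates (831 vs 579 kJ/mol).
C > Sb: period and group pull opposite ways; the down-group shift dominates (1086 vs 831 kJ/mol).
Ne > C: both are in period 2; the period trend gives Ne the larger value.
He > Ne: they share group 18; the group trend gives He the larger value.
Approximate values (kJ/mol): He 2372, C 1086, Ne 2081, Ga 579, Sb 831.
So from highest to lowest: He > Ne > C > Sb > Ga.

He > Ne > C > Sb > Ga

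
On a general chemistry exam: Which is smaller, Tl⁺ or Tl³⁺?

Both ions have Z = 81 protons, but Tl³⁺ has lost more electrons, so its remaining electrons feel a larger effective nuclear charge per electron and are pulled in more tightly.
Higher positive charge → smaller ion, so Tl⁺ > Tl³⁺.

Tl³⁺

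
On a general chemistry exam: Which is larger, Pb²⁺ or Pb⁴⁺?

Pb²⁺

Both ions have Z = 82 protons, but Pb⁴⁺ has lost more electrons, so its remaining electrons feel a larger effective nuclear charge per electron and are pulled in more tightly.
Higher positive charge → smaller ion, so Pb²⁺ > Pb⁴⁺.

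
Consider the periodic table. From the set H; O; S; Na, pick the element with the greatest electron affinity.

S

H is in period 1, group 1; O is in period 2, group 16; Na is in period 3, group 1; S is in period 3, group 16.
EA tends to increase across a period and decrease down a group, though the pattern is less regular than for IE or radius.
Here both period and group differ, so the two effects have to be weighed against each other.
H > Na: H sits above Na in group 1, so the down-group effect alone puts H higher.
O > H: the two effects oppose for this pair; the across-period effect wins (141 vs 73 kJ/mol).
S > O: this pair runs against the simple trend — see the exception note.
Note the exception: S has a higher electron affinity than O, contrary to the simple trend — the compact 2p subshell of O repels the added electron more than S's larger 3p does.
For reference (kJ/mol): H 73, O 141, Na 53, S 200.
The greatest electron affinity among these belongs to S.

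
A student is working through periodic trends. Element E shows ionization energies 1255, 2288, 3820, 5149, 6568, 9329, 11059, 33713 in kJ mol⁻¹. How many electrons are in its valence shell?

7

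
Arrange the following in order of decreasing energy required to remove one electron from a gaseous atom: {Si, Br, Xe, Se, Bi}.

First ionization energy rises across a period (greater Z_eff holds electrons more tightly) and falls down a group (valence electrons are farther from the nucleus).
Neither a single period nor a single group — weigh both effects.
Si > Bi: period and group pull opposite ways; the down-group shift dominates (786 vs 703 kJ/mol).
Se > Si: period and group pull opposite ways; the across-period shift dominates (941 vs 786 kJ/mol).
Br > Se: Br lies to the right of Se in period 4, so the across-period effect alone puts Br higher.
Xe > Br: period and group pull opposite ways; the across-period shift dominates (1170 vs 1140 kJ/mol).
For reference (kJ/mol): Si 786, Se 941, Br 1140, Xe 1170, Bi 703.
So from highest to lowest: Xe > Br > Se > Si > Bi.

Xe > Br > Se > Si > Bi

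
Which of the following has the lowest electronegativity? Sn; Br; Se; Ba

Ba

Se is in period 4, group 16; Br is in period 4, group 17; Sn is in period 5, group 14; Ba is in period 6, group 2.
EN rises left→right (higher Z_eff, smaller atoms) and falls top→bottom (larger, more shielded atoms).
These span different periods and groups, so the two trends combine.
Sn > Ba: both effects reinforce here, so Sn is clearly the higher of the two.
Se > Sn: relative to Sn, both the across-period and down-group shifts push Se's electronegativity up.
Br > Se: Br lies to the right of Se in period 4, so the across-period effect alone puts Br higher.
Tabulated electronegativity (Pauling): Se 2.55, Br 2.96, Sn 1.96, Ba 0.89.
The lowest electronegativity among these belongs to Ba.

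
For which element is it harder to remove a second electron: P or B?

Consider each +1 ion: P⁺ still has 4 valence electrons; B⁺ still has 2 valence electrons.
All are still removing valence electrons, so compare the +1 ions as you would atoms: IE_2 generally rises across a period (higher Z_eff) and falls down a group (larger shell), subject to the usual subshell exceptions.
Valence configurations: P⁺ [Ne]3s²3p², B⁺ [He]2s².
The numbers (kJ/mol): P 1907, B 2427.
Hence IE_2: P < B.

B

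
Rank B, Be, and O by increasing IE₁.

B, Be, O

Be is in period 2, group 2; B is in period 2, group 13; O is in period 2, group 16.
Across a period the outer electron is held more tightly (higher IE₁); down a group it sits in a higher shell, more shielded, and comes off more easily.
All lie in period 2; the across-period trend (first ionization energy increases left to right) applies, with the exception below.
Note the exception: Be has a higher first ionization energy than B, contrary to the simple trend — removing B's lone 2p electron is easier than breaking Be's filled 2s².
Tabulated first ionization energy (kJ/mol): Be 900, B 801, O 1314.
So from lowest to highest: B < Be < O.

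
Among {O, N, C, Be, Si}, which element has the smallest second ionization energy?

IE_2 is the cost of taking one more electron from the +1 cation: O⁺ still has 5 valence electrons; N⁺ still has 4 valence electrons; C⁺ still has 3 valence electrons; Be⁺ still has 1 valence electron; Si⁺ still has 3 valence electrons.
All are still removing valence electrons, so compare the +1 ions as you would atoms: IE_2 generally rises across a period (higher Z_eff) and falls down a group (larger shell), subject to the usual subshell exceptions.
Valence configurations: O⁺ [He]2s²2p³, N⁺ [He]2s²2p², C⁺ [He]2s²2p¹, Be⁺ [He]2s¹, Si⁺ [Ne]3s²3p¹.
The numbers (kJ/mol): O 3388, N 2856, C 2353, Be 1757, Si 1577.
So the second ionization energies run Si < Be < C < N < O.

Si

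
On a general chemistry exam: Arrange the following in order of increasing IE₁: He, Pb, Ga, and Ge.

Ga, Pb, Ge, He

Removing the outermost electron gets harder across a period and easier down a group.
These span different periods and groups, so the two trends combine.
Pb > Ga: the two effects oppose for this pair; the across-period effect wins (716 vs 579 kJ/mol).
Ge > Pb: they share group 14; the group trend gives Ge the larger value.
He > Ge: relative to Ge, both the across-period and down-group shifts push He's first ionization energy up.
Tabulated first ionization energy (kJ/mol): He 2372, Ga 579, Ge 762, Pb 716.
So from lowest to highest: Ga < Pb < Ge < He.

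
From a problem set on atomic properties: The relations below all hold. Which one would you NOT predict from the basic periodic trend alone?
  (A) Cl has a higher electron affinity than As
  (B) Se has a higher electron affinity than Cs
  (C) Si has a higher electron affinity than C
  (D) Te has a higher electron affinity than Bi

(C)

The general trend: electron affinity increases across a period and decreases down a group.
(A) Cl (period 3, group 17) vs As (period 4, group 15): the stated order agrees with the simple trend.
(B) Se (period 4, group 16) vs Cs (period 6, group 1): the stated order agrees with the simple trend.
(C) Si (period 3, group 14) vs C (period 2, group 14): the stated order contradicts the simple trend.
(D) Te (period 5, group 16) vs Bi (period 6, group 15): the stated order agrees with the simple trend.
The exception is (C): Si's larger, more diffuse 3p orbitals accept an added electron slightly more readily than C's compact 2p.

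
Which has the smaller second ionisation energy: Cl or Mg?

Mg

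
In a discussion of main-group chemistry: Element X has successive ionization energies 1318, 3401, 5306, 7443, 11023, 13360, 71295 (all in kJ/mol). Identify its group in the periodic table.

Group 16

Look for the largest jump between consecutive ionization energies: IE7/IE6 ≈ 5.3, far larger than any earlier ratio.
That jump marks the point where a core electron is being removed. So the atom has 6 valence electrons.
A main-group element with 6 valence electrons is in group 16.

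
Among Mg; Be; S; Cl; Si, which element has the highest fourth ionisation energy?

After 3 electrons have been removed, what remains? Mg³⁺ is already 1 electron into the core; Be³⁺ is already 1 electron into the core; S³⁺ still has 3 valence electrons; Cl³⁺ still has 4 valence electrons; Si³⁺ still has 1 valence electron.
Pulling an electron out of a noble-gas core costs far more than removing a remaining valence electron, so Mg and Be sit at the high end of IE_4.
Valence configurations: S³⁺ [Ne]3s²3p¹, Cl³⁺ [Ne]3s²3p², Si³⁺ [Ne]3s¹.
Tabulated IE_4 (kJ/mol): Mg 10543, Be 21007, S 4556, Cl 5159, Si 4356.
Putting it together, IE_4: Si < S < Cl < Mg < Be.

Be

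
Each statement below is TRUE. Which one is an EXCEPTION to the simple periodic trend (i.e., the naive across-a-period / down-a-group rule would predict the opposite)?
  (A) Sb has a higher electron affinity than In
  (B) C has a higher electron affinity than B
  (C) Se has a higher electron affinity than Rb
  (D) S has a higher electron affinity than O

The general trend: electron affinity increases across a period and decreases down a group.
(A) Sb (period 5, group 15) vs In (period 5, group 13): the stated order agrees with the simple trend.
(B) C (period 2, group 14) vs B (period 2, group 13): the stated order agrees with the simple trend.
(C) Se (period 4, group 16) vs Rb (period 5, group 1): the stated order agrees with the simple trend.
(D) S (period 3, group 16) vs O (period 2, group 16): the stated order contradicts the simple trend.
The exception is (D): the compact 2p subshell of O repels the added electron more than S's larger 3p does.

(D)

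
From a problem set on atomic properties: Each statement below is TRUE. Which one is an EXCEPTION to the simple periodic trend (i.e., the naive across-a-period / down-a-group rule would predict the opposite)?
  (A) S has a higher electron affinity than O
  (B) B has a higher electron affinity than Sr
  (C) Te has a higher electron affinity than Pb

The general trend: electron affinity increases across a period and decreases down a group.
(A) S (period 3, group 16) vs O (period 2, group 16): the stated order contradicts the simple trend.
(B) B (period 2, group 13) vs Sr (period 5, group 2): the stated order agrees with the simple trend.
(C) Te (period 5, group 16) vs Pb (period 6, group 14): the stated order agrees with the simple trend.
The exception is (A): the compact 2p subshell of O repels the added electron more than S's larger 3p does.

(A)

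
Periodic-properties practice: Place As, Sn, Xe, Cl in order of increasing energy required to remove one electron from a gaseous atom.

Cl is in period 3, group 17; As is in period 4, group 15; Sn is in period 5, group 14; Xe is in period 5, group 18.
IE₁ increases left→right with effective nuclear charge and decreases top→bottom as the valence shell moves farther out.
These span different periods and groups, so the two trends combine.
As > Sn: both effects reinforce here, so As is clearly the higher of the two.
Xe > As: period and group pull opposite ways; the across-period shift dominates (1170 vs 947 kJ/mol).
Cl > Xe: the two effects oppose for this pair; the down-group effect wins (1251 vs 1170 kJ/mol).
For reference (kJ/mol): Cl 1251, As 947, Sn 709, Xe 1170.
So from lowest to highest: Sn < As < Xe < Cl.

Sn, As, Xe, Cl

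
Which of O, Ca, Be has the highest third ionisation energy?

The third ionization energy removes an electron from the +2 ion. For each element: O²⁺ still has 4 valence electrons; Ca²⁺ is the bare [Ar] core; Be²⁺ is the bare [He] core.
Usually core removal costs more than valence removal, but here the competition is close: a tightly held n=2 valence electron can cost more to remove than an n=3 core electron, so the actual values have to decide it.
Approximate IE_3 values (kJ/mol): O 5300, Ca 4912, Be 14849.
Hence IE_3: Ca < O < Be.

Be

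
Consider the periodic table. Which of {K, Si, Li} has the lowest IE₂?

Si

After 1 electron has been removed, what remains? K⁺ is the bare [Ar] core; Si⁺ still has 3 valence electrons; Li⁺ is the bare [He] core.
Pulling an electron out of a noble-gas core costs far more than removing a remaining valence electron, so K and Li sit at the high end of IE_2.
The numbers (kJ/mol): K 3052, Si 1577, Li 7298.
Hence IE_2: Si < K < Li.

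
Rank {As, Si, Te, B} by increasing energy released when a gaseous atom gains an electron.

Electron affinity generally becomes more exothermic across a period toward the halogens and less exothermic down a group.
These sit on a diagonal, where the across-period and down-group effects partly cancel.
As > B: the two effects oppose for this pair; the across-period effect wins (78 vs 27 kJ/mol).
Si > As: the two effects oppose for this pair; the down-group effect wins (134 vs 78 kJ/mol).
Te > Si: period and group pull opposite ways; the across-period shift dominates (190 vs 134 kJ/mol).
Tabulated electron affinity (kJ/mol): B 27, Si 134, As 78, Te 190.
So from lowest to highest: B < As < Si < Te.

B < As < Si < Te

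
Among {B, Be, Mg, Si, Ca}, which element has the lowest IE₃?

After 2 electrons have been removed, what remains? B²⁺ still has 1 valence electron; Be²⁺ is the bare [He] core; Mg²⁺ is the bare [Ne] core; Si²⁺ still has 2 valence electrons; Ca²⁺ is the bare [Ar] core.
Breaking into a closed-shell core is much more expensive than removing a leftover valence electron — Ca, Mg and Be have the largest IE_3 here.
Valence configurations: B²⁺ [He]2s¹, Si²⁺ [Ne]3s².
Tabulated IE_3 (kJ/mol): B 3660, Be 14849, Mg 7733, Si 3232, Ca 4912.
Putting it together, IE_3: Si < B < Ca < Mg < Be.

Si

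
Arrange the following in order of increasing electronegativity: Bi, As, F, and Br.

F is in period 2, group 17; As is in period 4, group 15; Br is in period 4, group 17; Bi is in period 6, group 15.
Atoms toward the upper right of the periodic table pull bonding electrons most strongly.
These span different periods and groups, so the two trends combine.
As > Bi: As sits above Bi in group 15, so the down-group effect alone puts As higher.
Br > As: Br lies to the right of As in period 4, so the across-period effect alone puts Br higher.
F > Br: F sits above Br in group 17, so the down-group effect alone puts F higher.
Tabulated electronegativity (Pauling): F 3.98, As 2.18, Br 2.96, Bi 2.02.
So from lowest to highest: Bi < As < Br < F.

Bi < As < Br < F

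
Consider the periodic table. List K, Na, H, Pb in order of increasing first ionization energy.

K < Na < Pb < H

IE₁ increases left→right with effective nuclear charge and decreases top→bottom as the valence shell moves farther out.
Here both period and group differ, so the two effects have to be weighed against each other.
Na > K: they share group 1; the group trend gives Na the larger value.
Pb > Na: the two effects oppose for this pair; the across-period effect wins (716 vs 496 kJ/mol).
H > Pb: period and group pull opposite ways; the down-group shift dominates (1312 vs 716 kJ/mol).
Tabulated first ionization energy (kJ/mol): H 1312, Na 496, K 419, Pb 716.
So from lowest to highest: K < Na < Pb < H.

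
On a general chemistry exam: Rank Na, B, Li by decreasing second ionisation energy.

Li, Na, B

IE_2 is the cost of taking one more electron from the +1 cation: Na⁺ is the bare [Ne] core; B⁺ still has 2 valence electrons; Li⁺ is the bare [He] core.
Pulling an electron out of a noble-gas core costs far more than removing a remaining valence electron, so Na and Li sit at the high end of IE_2.
The numbers (kJ/mol): Na 4562, B 2427, Li 7298.
So the second ionization energies run B < Na < Li.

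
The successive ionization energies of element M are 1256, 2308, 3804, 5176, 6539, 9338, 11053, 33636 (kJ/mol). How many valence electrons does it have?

Look for the largest jump between consecutive ionization energies: IE8/IE7 ≈ 3.0, far larger than any earlier ratio.
That jump marks the point where a core electron is being removed. So the atom has 7 valence electrons.

7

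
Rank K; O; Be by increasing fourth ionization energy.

After 3 electrons have been removed, what remains? K³⁺ is already 2 electrons into the core; O³⁺ still has 3 valence electrons; Be³⁺ is already 1 electron into the core.
Usually core removal costs more than valence removal, but here the competition is close: a tightly held n=2 valence electron can cost more to remove than an n=3 core electron, so the actual values have to decide it.
Approximate IE_4 values (kJ/mol): K 5877, O 7469, Be 21007.
Hence IE_4: K < O < Be.

K < O < Be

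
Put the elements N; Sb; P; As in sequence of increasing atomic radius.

N is in period 2, group 15; P is in period 3, group 15; As is in period 4, group 15; Sb is in period 5, group 15.
Across a period the added protons contract the valence shell; down a group each new principal shell makes the atom larger.
All are in group 15, so atomic radius increases down the group.
So from smallest to largest: N < P < As < Sb.

N, P, As, Sb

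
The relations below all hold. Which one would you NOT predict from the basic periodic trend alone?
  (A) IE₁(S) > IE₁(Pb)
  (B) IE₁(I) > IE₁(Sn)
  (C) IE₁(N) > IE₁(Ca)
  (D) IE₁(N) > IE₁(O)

(D)

The general trend: first ionisation energy increases across a period and decreases down a group.
(A) S (period 3, group 16) vs Pb (period 6, group 14): the stated order agrees with the simple trend.
(B) I (period 5, group 17) vs Sn (period 5, group 14): the stated order agrees with the simple trend.
(C) N (period 2, group 15) vs Ca (period 4, group 2): the stated order agrees with the simple trend.
(D) N (period 2, group 15) vs O (period 2, group 16): the stated order contradicts the simple trend.
The exception is (D): pairing an electron in O's 2p⁴ costs repulsion energy, so O ionizes more easily than half-filled N (2p³).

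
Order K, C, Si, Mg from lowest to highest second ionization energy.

Mg < Si < C < K

Consider each +1 ion: K⁺ is the bare [Ar] core; C⁺ still has 3 valence electrons; Si⁺ still has 3 valence electrons; Mg⁺ still has 1 valence electron.
Breaking into a closed-shell core is much more expensive than removing a leftover valence electron — K has the largest IE_2 here.
Valence configurations: C⁺ [He]2s²2p¹, Si⁺ [Ne]3s²3p¹, Mg⁺ [Ne]3s¹.
Approximate IE_2 values (kJ/mol): K 3052, C 2353, Si 1577, Mg 1451.
Hence IE_2: Mg < Si < C < K.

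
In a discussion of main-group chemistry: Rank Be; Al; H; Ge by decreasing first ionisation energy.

H > Be > Ge > Al

H is in period 1, group 1; Be is in period 2, group 2; Al is in period 3, group 13; Ge is in period 4, group 14.
IE₁ increases left→right with effective nuclear charge and decreases top→bottom as the valence shell moves farther out.
A diagonal step moves right (one effect) and down (the opposite effect) at once.
Ge > Al: period and group pull opposite ways; the across-period shift dominates (762 vs 578 kJ/mol).
Be > Ge: the two effects oppose for this pair; the down-group effect wins (900 vs 762 kJ/mol).
H > Be: the two effects oppose for this pair; the down-group effect wins (1312 vs 900 kJ/mol).
Approximate values (kJ/mol): H 1312, Be 900, Al 578, Ge 762.
So from highest to lowest: H > Be > Ge > Al.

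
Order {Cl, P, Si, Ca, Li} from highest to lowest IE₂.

IE_2 is the cost of taking one more electron from the +1 cation: Cl⁺ still has 6 valence electrons; P⁺ still has 4 valence electrons; Si⁺ still has 3 valence electrons; Ca⁺ still has 1 valence electron; Li⁺ is the bare [He] core.
Breaking into a closed-shell core is much more expensive than removing a leftover valence electron — Li has the largest IE_2 here.
Valence configurations: Cl⁺ [Ne]3s²3p⁴, P⁺ [Ne]3s²3p², Si⁺ [Ne]3s²3p¹, Ca⁺ [Ar]4s¹.
Tabulated IE_2 (kJ/mol): Cl 2298, P 1907, Si 1577, Ca 1145, Li 7298.
Hence IE_2: Ca < Si < P < Cl < Li.

Li, Cl, P, Si, Ca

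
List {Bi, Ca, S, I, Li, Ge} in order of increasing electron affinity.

Li is in period 2, group 1; S is in period 3, group 16; Ca is in period 4, group 2; Ge is in period 4, group 14; I is in period 5, group 17; Bi is in period 6, group 15.
Atoms with high Z_eff and room in the valence shell (especially the halogens) have the most exothermic electron affinities.
Here both period and group differ, so the two effects have to be weighed against each other.
Li > Ca: the two effects oppose for this pair; the down-group effect wins (60 vs 2 kJ/mol).
Bi > Li: the two effects oppose for this pair; the across-period effect wins (91 vs 60 kJ/mol).
Ge > Bi: period and group pull opposite ways; the down-group shift dominates (119 vs 91 kJ/mol).
S > Ge: both effects reinforce here, so S is clearly the higher of the two.
I > S: period and group pull opposite ways; the across-period shift dominates (295 vs 200 kJ/mol).
Tabulated electron affinity (kJ/mol): Li 60, S 200, Ca 2, Ge 119, I 295, Bi 91.
So from lowest to highest: Ca < Li < Bi < Ge < S < I.

Ca, Li, Bi, Ge, S, I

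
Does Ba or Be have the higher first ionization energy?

Be

Be is in period 2, group 2; Ba is in period 6, group 2.
Across a period the outer electron is held more tightly (higher IE₁); down a group it sits in a higher shell, more shielded, and comes off more easily.
All are in group 2, so first ionization energy increases up the group.
So Be has the higher first ionization energy (Be > Ba).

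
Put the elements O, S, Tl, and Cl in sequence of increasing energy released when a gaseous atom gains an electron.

O is in period 2, group 16; S is in period 3, group 16; Cl is in period 3, group 17; Tl is in period 6, group 13.
Adding an electron releases more energy for atoms nearer the top right (short of the noble gases).
Here both period and group differ, so the two effects have to be weighed against each other.
O > Tl: relative to Tl, both the across-period and down-group shifts push O's electron affinity up.
S > O: this pair runs against the simple trend — see the exception note.
Cl > S: Cl lies to the right of S in period 3, so the across-period effect alone puts Cl higher.
Note the exception: S has a higher electron affinity than O, contrary to the simple trend — the compact 2p subshell of O repels the added electron more than S's larger 3p does.
Approximate values (kJ/mol): O 141, S 200, Cl 349, Tl 19.
So from lowest to highest: Tl < O < S < Cl.

Tl, O, S, Cl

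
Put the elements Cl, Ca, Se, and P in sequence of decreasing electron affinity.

Cl > Se > P > Ca

Adding an electron releases more energy for atoms nearer the top right (short of the noble gases).
Neither a single period nor a single group — weigh both effects.
P > Ca: both effects reinforce here, so P is clearly the higher of the two.
Se > P: the two effects oppose for this pair; the across-period effect wins (195 vs 72 kJ/mol).
Cl > Se: both effects reinforce here, so Cl is clearly the higher of the two.
Approximate values (kJ/mol): P 72, Cl 349, Ca 2, Se 195.
So from highest to lowest: Cl > Se > P > Ca.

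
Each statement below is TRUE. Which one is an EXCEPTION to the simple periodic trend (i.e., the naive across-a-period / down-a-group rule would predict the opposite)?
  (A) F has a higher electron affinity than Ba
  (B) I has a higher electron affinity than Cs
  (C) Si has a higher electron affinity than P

The general trend: electron affinity increases across a period and decreases down a group.
(A) F (period 2, group 17) vs Ba (period 6, group 2): the stated order agrees with the simple trend.
(B) I (period 5, group 17) vs Cs (period 6, group 1): the stated order agrees with the simple trend.
(C) Si (period 3, group 14) vs P (period 3, group 15): the stated order contradicts the simple trend.
The exception is (C): adding an electron to P's half-filled 3p³ is unfavourable, so Si (3p²) has the more exothermic EA.

(C)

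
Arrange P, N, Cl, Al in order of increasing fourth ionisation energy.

P, Cl, N, Al

The fourth ionization energy removes an electron from the +3 ion. For each element: P³⁺ still has 2 valence electrons; N³⁺ still has 2 valence electrons; Cl³⁺ still has 4 valence electrons; Al³⁺ is the bare [Ne] core.
Core electrons are held far more tightly than valence electrons, so Al tops the IE_4 order.
Valence configurations: P³⁺ [Ne]3s², N³⁺ [He]2s², Cl³⁺ [Ne]3s²3p².
The numbers (kJ/mol): P 4964, N 7475, Cl 5159, Al 11577.
Overall IE_4 order: P < Cl < N < Al.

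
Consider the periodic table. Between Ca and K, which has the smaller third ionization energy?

K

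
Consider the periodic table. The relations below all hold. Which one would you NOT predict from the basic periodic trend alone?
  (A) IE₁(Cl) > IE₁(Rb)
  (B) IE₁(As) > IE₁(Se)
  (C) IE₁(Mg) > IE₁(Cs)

The general trend: first ionization energy increases across a period and decreases down a group.
(A) Cl (period 3, group 17) vs Rb (period 5, group 1): the stated order agrees with the simple trend.
(B) As (period 4, group 15) vs Se (period 4, group 16): the stated order contradicts the simple trend.
(C) Mg (period 3, group 2) vs Cs (period 6, group 1): the stated order agrees with the simple trend.
The exception is (B): Se (4p⁴) ionizes more easily than half-filled As (4p³).

(B)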